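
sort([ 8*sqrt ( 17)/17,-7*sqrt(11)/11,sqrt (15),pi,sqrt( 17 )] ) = [ - 7*sqrt(11)/11,8*sqrt(17) /17, pi, sqrt(15 ),sqrt(17 )]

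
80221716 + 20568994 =100790710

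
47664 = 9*5296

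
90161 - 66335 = 23826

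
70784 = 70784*1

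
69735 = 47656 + 22079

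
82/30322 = 41/15161  =  0.00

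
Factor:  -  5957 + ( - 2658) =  - 8615 = - 5^1*1723^1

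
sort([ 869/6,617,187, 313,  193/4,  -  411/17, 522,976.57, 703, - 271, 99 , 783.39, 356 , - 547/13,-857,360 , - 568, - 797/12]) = [ - 857, - 568, - 271, - 797/12, - 547/13, - 411/17, 193/4, 99,869/6, 187, 313, 356, 360, 522, 617,703,783.39, 976.57]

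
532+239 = 771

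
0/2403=0 = 0.00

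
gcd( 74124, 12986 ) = 2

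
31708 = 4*7927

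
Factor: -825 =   -  3^1*5^2*11^1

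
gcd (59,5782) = 59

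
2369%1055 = 259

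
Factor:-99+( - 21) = - 120 = - 2^3*3^1*5^1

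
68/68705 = 68/68705 = 0.00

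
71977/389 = 71977/389  =  185.03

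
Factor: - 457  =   - 457^1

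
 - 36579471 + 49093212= 12513741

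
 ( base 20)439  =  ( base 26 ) 2C5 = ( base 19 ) 4BG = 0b11010000101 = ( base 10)1669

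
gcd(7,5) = 1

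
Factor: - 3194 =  - 2^1*1597^1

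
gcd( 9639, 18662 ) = 7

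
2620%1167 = 286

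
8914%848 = 434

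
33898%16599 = 700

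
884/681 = 884/681 =1.30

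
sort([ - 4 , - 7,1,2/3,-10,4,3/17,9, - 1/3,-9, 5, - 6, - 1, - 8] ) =[  -  10, - 9, - 8,  -  7, - 6 ,-4,-1, - 1/3,3/17,2/3,1,4,5,9]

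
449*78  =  35022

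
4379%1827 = 725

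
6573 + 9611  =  16184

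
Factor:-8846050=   -  2^1*5^2*176921^1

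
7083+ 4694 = 11777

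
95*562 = 53390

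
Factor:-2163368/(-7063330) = 2^2*5^( - 1 ) * 17^( - 1)*41549^( - 1) * 270421^1  =  1081684/3531665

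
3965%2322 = 1643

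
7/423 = 7/423 = 0.02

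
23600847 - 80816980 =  - 57216133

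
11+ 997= 1008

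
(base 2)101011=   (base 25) 1i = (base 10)43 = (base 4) 223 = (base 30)1D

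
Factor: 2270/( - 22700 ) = -2^ ( - 1 )*5^(-1) = -1/10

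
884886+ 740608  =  1625494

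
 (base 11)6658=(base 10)8775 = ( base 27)C10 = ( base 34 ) 7k3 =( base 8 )21107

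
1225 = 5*245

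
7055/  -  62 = -7055/62 = - 113.79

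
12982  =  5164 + 7818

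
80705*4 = 322820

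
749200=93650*8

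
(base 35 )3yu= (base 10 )4895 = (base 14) 1AD9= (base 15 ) 16b5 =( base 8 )11437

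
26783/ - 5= - 5357 + 2/5 = - 5356.60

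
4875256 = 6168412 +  -1293156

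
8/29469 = 8/29469 = 0.00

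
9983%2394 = 407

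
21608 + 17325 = 38933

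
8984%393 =338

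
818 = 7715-6897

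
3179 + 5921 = 9100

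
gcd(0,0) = 0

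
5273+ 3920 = 9193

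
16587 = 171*97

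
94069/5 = 18813 + 4/5= 18813.80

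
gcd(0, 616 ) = 616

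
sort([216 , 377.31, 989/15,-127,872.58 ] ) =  [  -  127,989/15,216, 377.31,872.58] 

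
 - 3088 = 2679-5767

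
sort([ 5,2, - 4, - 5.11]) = [ - 5.11, - 4,2,  5 ]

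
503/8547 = 503/8547 = 0.06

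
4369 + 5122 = 9491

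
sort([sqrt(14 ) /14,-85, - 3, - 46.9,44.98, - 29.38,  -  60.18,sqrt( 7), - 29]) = [ - 85  ,-60.18, - 46.9, - 29.38,  -  29, - 3,sqrt(14)/14,sqrt( 7 ),44.98 ]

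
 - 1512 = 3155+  - 4667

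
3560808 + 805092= 4365900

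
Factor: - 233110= - 2^1*5^1*23311^1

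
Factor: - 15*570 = -8550 = -2^1*3^2*5^2*19^1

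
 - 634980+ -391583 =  - 1026563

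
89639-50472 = 39167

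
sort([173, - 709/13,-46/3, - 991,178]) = [  -  991, - 709/13,  -  46/3, 173,178 ]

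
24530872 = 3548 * 6914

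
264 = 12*22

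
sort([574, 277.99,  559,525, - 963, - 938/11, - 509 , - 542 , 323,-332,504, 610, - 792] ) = [ - 963, - 792, - 542, - 509, - 332, - 938/11, 277.99, 323,504,525, 559, 574,610]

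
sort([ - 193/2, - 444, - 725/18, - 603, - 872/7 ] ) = [ - 603,-444, - 872/7, - 193/2 , - 725/18]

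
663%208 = 39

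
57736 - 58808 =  - 1072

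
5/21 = 5/21 = 0.24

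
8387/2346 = 8387/2346 = 3.58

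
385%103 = 76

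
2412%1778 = 634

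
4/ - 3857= - 1 + 3853/3857   =  - 0.00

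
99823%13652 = 4259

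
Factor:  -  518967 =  - 3^4*43^1*149^1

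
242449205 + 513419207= 755868412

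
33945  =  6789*5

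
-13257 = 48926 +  -62183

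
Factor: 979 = 11^1*89^1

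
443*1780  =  788540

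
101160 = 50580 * 2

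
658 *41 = 26978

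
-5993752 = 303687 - 6297439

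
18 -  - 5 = 23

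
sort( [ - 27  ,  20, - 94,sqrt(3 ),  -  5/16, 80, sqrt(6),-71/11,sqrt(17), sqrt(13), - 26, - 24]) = [-94, - 27,- 26,- 24, - 71/11,- 5/16,sqrt( 3), sqrt( 6),  sqrt( 13 ),sqrt( 17 ), 20, 80]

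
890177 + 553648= 1443825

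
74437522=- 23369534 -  - 97807056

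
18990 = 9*2110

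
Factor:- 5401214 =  - 2^1*7^1 * 13^1 * 59^1 * 503^1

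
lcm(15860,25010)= 650260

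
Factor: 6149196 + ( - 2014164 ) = 2^3*3^2*11^1*23^1*227^1=4135032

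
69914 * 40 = 2796560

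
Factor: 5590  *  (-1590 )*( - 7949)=2^2*3^1*5^2*13^1*43^1*53^1*7949^1 = 70651506900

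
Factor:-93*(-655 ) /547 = 3^1*5^1*31^1 * 131^1*547^(-1) = 60915/547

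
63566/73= 63566/73  =  870.77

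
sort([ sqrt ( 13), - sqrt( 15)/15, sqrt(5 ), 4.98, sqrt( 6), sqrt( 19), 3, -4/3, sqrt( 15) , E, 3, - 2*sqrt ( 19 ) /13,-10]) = [-10 , - 4/3, - 2*  sqrt( 19)/13, -sqrt(15 )/15,sqrt( 5), sqrt( 6 ),E, 3,3,sqrt(13), sqrt( 15 ) , sqrt( 19), 4.98 ] 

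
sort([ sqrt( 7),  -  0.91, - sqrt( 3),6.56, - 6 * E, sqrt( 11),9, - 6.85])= [  -  6 * E,-6.85, - sqrt( 3),  -  0.91 , sqrt( 7),sqrt(11), 6.56, 9]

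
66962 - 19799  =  47163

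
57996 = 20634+37362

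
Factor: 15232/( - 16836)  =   - 2^5*3^( - 1)*7^1*17^1* 23^( - 1 )*61^( - 1 ) = - 3808/4209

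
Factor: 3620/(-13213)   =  -20/73=-2^2 * 5^1*73^(  -  1 ) 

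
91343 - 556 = 90787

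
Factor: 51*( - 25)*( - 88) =112200 = 2^3 * 3^1 * 5^2* 11^1*17^1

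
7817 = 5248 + 2569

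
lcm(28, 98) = 196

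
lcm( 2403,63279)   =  189837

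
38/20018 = 19/10009 = 0.00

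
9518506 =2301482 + 7217024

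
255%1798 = 255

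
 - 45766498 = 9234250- 55000748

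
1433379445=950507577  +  482871868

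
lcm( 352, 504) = 22176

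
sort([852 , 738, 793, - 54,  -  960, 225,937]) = [ - 960, - 54 , 225, 738,793,852, 937 ] 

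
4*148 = 592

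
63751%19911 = 4018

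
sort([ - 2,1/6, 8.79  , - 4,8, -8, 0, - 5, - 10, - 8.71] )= [ - 10, - 8.71, - 8, - 5 , -4 , - 2,0,1/6, 8, 8.79 ] 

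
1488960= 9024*165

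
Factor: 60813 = 3^2*29^1*233^1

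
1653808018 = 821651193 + 832156825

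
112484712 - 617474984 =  - 504990272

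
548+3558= 4106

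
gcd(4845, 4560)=285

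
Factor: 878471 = 11^1 * 79861^1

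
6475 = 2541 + 3934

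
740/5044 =185/1261 = 0.15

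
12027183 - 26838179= -14810996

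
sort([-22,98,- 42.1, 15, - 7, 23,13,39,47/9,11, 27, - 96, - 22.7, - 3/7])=[ - 96, - 42.1, - 22.7, - 22, - 7, - 3/7,47/9,11,13,15, 23,27,39,98 ] 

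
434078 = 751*578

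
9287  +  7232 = 16519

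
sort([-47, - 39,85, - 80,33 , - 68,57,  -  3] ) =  [ -80, - 68, - 47,-39, - 3,33, 57,85 ]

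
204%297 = 204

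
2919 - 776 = 2143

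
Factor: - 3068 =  - 2^2*13^1*59^1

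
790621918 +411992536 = 1202614454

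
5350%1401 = 1147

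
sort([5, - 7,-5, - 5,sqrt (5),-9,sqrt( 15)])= [-9, - 7, - 5,-5,sqrt(5 ), sqrt (15 ), 5]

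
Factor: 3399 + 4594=7993 = 7993^1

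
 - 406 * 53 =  - 21518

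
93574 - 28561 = 65013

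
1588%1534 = 54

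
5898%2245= 1408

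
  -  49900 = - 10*4990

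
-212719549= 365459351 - 578178900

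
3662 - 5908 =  - 2246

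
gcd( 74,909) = 1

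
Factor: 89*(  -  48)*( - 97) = 2^4 * 3^1*89^1*  97^1 = 414384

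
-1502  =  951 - 2453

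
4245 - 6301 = -2056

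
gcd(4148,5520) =4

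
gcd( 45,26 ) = 1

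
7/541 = 7/541=0.01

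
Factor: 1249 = 1249^1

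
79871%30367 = 19137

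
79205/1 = 79205 = 79205.00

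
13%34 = 13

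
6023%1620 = 1163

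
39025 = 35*1115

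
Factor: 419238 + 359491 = 778729  =  7^1*53^1*2099^1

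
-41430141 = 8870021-50300162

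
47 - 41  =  6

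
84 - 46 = 38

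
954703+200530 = 1155233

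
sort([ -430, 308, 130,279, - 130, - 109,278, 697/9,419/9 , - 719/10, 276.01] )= [ - 430, - 130, - 109,  -  719/10, 419/9,697/9, 130,276.01,278,  279,308]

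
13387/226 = 59+53/226= 59.23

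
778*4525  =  3520450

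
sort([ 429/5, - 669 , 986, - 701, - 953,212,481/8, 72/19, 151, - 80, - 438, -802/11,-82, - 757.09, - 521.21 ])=[ - 953, - 757.09, - 701, - 669, - 521.21 , - 438, - 82, - 80, - 802/11, 72/19,481/8, 429/5, 151, 212,986]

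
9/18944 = 9/18944 = 0.00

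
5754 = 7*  822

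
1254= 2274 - 1020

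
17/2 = 17/2 = 8.50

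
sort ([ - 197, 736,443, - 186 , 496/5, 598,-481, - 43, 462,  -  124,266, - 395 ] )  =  [- 481, - 395 , - 197, -186, - 124, -43 , 496/5, 266,443,  462,598,736 ]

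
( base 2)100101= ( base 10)37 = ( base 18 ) 21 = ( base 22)1F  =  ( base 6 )101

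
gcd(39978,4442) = 4442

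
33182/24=1382 + 7/12 = 1382.58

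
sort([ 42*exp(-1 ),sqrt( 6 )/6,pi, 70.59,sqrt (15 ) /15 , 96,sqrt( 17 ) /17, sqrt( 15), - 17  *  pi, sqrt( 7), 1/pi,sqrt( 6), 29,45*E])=[ - 17*pi,sqrt( 17 )/17,sqrt( 15) /15,1/pi, sqrt(6) /6,sqrt( 6) , sqrt( 7 ),pi,sqrt( 15 ),42 * exp(-1), 29,70.59,96,45*E]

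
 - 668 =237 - 905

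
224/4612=56/1153  =  0.05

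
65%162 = 65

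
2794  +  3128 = 5922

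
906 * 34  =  30804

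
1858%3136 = 1858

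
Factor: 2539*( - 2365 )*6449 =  - 38724536015 = - 5^1*11^1*43^1*2539^1*6449^1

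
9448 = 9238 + 210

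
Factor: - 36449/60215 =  - 5^( - 1)*7^1*41^1*127^1*12043^( - 1) 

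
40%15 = 10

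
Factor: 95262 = 2^1 * 3^1*15877^1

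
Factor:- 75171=  -  3^1*25057^1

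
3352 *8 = 26816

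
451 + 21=472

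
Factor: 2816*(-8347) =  - 23505152  =  - 2^8 * 11^1 * 17^1*491^1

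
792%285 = 222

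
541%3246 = 541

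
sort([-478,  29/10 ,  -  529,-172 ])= [ - 529, - 478, - 172,  29/10 ] 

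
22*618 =13596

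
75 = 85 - 10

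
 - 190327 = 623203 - 813530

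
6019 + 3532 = 9551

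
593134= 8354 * 71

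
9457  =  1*9457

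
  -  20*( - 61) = 1220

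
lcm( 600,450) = 1800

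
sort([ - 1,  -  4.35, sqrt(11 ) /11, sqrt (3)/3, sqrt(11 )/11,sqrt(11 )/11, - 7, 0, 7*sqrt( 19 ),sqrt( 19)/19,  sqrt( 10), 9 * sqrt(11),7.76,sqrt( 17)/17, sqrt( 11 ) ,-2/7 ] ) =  [-7 ,-4.35, - 1,-2/7, 0,  sqrt( 19) /19 , sqrt(17)/17, sqrt( 11 ) /11, sqrt(11 )/11,sqrt (11) /11, sqrt (3)/3,sqrt(10 ),sqrt ( 11 ),7.76,9*sqrt( 11 ), 7* sqrt(19 )] 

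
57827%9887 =8392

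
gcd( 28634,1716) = 2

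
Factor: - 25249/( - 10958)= 2^( - 1 )*7^1 * 3607^1* 5479^(-1) 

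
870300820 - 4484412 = 865816408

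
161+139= 300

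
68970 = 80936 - 11966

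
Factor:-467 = -467^1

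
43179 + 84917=128096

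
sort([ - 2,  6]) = [ - 2, 6]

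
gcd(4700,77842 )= 2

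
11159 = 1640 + 9519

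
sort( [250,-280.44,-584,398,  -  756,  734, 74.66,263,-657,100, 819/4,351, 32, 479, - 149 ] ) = [ - 756, - 657 , - 584, - 280.44, - 149,32, 74.66 , 100, 819/4, 250,263,351,398,479,734 ] 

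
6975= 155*45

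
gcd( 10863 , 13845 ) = 213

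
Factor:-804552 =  - 2^3 * 3^1*7^1* 4789^1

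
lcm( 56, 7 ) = 56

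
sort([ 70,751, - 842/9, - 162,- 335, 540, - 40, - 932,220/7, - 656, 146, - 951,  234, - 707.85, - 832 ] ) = [ - 951,-932, - 832, - 707.85, - 656 , - 335, - 162,-842/9, - 40,220/7, 70,146,234 , 540, 751 ]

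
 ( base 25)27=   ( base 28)21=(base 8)71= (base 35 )1m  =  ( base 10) 57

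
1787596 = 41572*43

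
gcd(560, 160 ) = 80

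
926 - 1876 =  - 950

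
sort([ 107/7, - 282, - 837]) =[ - 837 , - 282 , 107/7 ]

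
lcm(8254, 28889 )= 57778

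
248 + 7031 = 7279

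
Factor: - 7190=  - 2^1 * 5^1 *719^1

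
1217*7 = 8519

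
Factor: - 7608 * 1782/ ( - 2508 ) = 2^2*3^4*19^( - 1)*317^1 = 102708/19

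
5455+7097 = 12552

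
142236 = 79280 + 62956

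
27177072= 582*46696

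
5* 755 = 3775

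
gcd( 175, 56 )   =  7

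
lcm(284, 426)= 852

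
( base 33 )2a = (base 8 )114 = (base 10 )76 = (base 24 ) 34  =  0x4c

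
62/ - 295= - 1 + 233/295 = - 0.21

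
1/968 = 1/968 = 0.00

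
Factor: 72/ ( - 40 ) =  - 3^2*5^(- 1)= - 9/5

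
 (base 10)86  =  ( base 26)38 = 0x56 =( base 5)321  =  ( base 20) 46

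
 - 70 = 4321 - 4391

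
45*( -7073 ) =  - 318285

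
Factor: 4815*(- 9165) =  - 44129475 = -3^3*5^2*13^1*47^1*107^1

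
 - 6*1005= -6030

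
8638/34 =254 + 1/17 = 254.06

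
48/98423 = 48/98423 = 0.00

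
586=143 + 443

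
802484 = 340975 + 461509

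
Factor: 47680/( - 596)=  - 2^4*5^1 = - 80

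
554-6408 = -5854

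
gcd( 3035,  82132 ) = 1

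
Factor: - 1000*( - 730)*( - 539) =-393470000 =- 2^4*5^4*7^2*11^1 * 73^1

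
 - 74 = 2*(-37 )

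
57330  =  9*6370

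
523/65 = 8 + 3/65 = 8.05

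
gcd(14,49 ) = 7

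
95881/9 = 95881/9  =  10653.44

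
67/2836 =67/2836=0.02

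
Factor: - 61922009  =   - 191^1*324199^1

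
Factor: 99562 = 2^1*67^1*743^1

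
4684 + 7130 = 11814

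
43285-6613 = 36672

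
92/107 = 92/107 = 0.86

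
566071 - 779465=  - 213394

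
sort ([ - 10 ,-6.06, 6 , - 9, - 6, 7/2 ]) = [-10,-9, - 6.06, - 6,7/2, 6] 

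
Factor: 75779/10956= 83/12=2^( - 2)*3^( - 1) * 83^1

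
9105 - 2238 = 6867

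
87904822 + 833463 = 88738285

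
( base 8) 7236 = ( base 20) 972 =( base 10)3742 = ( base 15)1197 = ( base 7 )13624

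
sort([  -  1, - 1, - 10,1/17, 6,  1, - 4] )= [ - 10, - 4, - 1,-1, 1/17,1,6] 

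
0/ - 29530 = 0/1 = - 0.00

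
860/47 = 18+14/47= 18.30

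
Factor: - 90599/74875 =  - 5^( - 3)*599^(-1)*90599^1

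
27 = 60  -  33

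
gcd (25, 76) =1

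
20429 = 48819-28390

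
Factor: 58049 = 58049^1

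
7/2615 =7/2615 = 0.00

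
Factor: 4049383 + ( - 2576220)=1473163 = 149^1*9887^1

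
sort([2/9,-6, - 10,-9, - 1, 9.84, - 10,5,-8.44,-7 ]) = [ - 10,-10, - 9, - 8.44,-7,-6,  -  1 , 2/9, 5, 9.84]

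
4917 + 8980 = 13897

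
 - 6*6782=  - 40692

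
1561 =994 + 567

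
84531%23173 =15012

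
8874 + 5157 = 14031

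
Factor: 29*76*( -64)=-141056= -2^8*19^1*29^1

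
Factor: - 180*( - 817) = 2^2 * 3^2*5^1*19^1 * 43^1 = 147060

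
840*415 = 348600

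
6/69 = 2/23 = 0.09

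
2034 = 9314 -7280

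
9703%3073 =484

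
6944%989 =21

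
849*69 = 58581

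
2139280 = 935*2288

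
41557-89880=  - 48323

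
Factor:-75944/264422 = - 37972/132211 = -2^2*11^1*29^(  -  1)*47^(  -  1 )*97^ (-1) * 863^1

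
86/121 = 86/121 = 0.71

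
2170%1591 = 579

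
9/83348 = 9/83348 = 0.00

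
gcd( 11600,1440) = 80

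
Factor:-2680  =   - 2^3*5^1 * 67^1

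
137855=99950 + 37905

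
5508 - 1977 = 3531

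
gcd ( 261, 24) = 3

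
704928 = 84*8392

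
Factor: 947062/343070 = 5^( - 1 )*7^( - 1 )*13^( - 2)*29^(  -  1 ) * 473531^1 = 473531/171535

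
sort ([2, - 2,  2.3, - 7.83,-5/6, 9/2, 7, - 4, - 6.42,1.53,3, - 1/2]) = [ - 7.83, - 6.42, - 4, - 2, - 5/6 ,-1/2,1.53, 2,2.3, 3,9/2,  7]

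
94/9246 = 47/4623= 0.01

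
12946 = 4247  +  8699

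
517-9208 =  - 8691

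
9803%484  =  123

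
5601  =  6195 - 594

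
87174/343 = 254 + 52/343   =  254.15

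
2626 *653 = 1714778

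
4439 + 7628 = 12067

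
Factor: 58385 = 5^1 * 11677^1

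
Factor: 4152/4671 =2^3*3^( - 2 ) = 8/9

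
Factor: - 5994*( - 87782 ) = 2^2*3^4*37^1*43891^1 = 526165308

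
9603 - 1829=7774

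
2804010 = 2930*957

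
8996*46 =413816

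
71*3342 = 237282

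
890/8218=445/4109 = 0.11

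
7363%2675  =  2013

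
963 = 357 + 606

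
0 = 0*984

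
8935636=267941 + 8667695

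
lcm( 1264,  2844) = 11376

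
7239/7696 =7239/7696 = 0.94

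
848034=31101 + 816933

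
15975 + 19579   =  35554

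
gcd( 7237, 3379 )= 1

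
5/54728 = 5/54728 = 0.00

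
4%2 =0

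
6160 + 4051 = 10211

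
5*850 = 4250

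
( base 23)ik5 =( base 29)bpb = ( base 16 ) 2703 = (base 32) 9O3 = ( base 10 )9987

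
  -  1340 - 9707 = - 11047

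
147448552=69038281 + 78410271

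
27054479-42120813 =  -15066334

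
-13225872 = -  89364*148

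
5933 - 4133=1800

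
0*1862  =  0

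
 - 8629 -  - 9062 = 433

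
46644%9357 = 9216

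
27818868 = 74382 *374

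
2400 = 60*40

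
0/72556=0 = 0.00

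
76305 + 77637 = 153942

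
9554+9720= 19274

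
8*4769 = 38152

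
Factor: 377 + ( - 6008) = -3^1*1877^1  =  - 5631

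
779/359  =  2  +  61/359 = 2.17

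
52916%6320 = 2356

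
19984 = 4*4996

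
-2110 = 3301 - 5411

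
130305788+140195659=270501447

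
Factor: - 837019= - 71^1*11789^1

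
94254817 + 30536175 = 124790992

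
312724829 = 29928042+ 282796787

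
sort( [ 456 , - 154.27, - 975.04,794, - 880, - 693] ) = [-975.04,-880, - 693, - 154.27,456,794]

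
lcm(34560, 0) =0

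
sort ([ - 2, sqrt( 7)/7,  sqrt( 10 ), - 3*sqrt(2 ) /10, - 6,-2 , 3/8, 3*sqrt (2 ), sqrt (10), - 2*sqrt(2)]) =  [-6, -2*sqrt( 2 ), - 2, - 2, - 3*sqrt(2)/10, 3/8, sqrt( 7) /7,sqrt(10),sqrt(10), 3*sqrt( 2 )]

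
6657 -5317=1340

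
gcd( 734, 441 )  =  1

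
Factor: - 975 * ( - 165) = 3^2*5^3 * 11^1 * 13^1 =160875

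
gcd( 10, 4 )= 2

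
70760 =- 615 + 71375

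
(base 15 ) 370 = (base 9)1056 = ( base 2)1100001100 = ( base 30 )q0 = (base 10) 780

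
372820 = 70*5326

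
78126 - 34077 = 44049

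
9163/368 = 24  +  331/368=24.90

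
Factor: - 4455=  - 3^4*5^1*11^1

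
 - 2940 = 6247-9187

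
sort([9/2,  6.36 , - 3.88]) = [ - 3.88 , 9/2 , 6.36 ]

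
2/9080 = 1/4540 = 0.00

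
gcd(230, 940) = 10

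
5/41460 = 1/8292  =  0.00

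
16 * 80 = 1280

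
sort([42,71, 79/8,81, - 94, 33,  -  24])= [-94,-24,  79/8,33, 42,71, 81]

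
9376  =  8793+583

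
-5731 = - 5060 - 671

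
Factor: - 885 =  - 3^1* 5^1 * 59^1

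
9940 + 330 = 10270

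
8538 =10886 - 2348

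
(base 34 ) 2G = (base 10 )84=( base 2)1010100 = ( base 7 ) 150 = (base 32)2k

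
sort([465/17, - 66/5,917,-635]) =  [-635, - 66/5,465/17,917] 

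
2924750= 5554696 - 2629946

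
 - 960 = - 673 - 287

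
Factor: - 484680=-2^3*3^1 * 5^1*7^1 * 577^1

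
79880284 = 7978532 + 71901752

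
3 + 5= 8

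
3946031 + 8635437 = 12581468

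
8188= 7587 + 601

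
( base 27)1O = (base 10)51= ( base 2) 110011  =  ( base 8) 63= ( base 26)1P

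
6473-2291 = 4182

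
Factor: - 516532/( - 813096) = 2^( - 1)*3^( - 2)*23^( - 1)*263^1 = 263/414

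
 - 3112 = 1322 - 4434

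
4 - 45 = -41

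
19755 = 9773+9982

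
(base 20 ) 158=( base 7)1324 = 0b111111100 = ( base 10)508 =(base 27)IM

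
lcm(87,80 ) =6960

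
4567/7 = 4567/7 = 652.43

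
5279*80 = 422320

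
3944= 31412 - 27468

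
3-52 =-49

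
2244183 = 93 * 24131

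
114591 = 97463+17128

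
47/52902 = 47/52902 = 0.00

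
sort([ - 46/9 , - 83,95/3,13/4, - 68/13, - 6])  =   [-83, - 6, - 68/13, - 46/9,13/4,95/3]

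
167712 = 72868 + 94844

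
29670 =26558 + 3112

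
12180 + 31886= 44066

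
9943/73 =136+15/73 = 136.21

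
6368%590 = 468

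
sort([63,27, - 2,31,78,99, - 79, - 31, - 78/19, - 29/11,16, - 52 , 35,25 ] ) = [  -  79, - 52,-31, - 78/19, - 29/11,-2, 16, 25, 27,31, 35,63,78,99] 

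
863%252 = 107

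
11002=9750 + 1252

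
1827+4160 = 5987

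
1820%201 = 11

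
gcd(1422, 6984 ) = 18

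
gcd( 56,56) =56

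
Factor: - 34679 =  - 34679^1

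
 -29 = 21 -50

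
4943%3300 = 1643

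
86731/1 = 86731 = 86731.00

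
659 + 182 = 841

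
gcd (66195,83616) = 3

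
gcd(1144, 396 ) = 44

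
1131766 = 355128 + 776638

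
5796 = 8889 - 3093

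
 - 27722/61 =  - 455+33/61 = - 454.46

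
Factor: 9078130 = 2^1*5^1*907813^1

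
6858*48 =329184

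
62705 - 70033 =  - 7328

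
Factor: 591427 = 53^1*11159^1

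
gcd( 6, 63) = 3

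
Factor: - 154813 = - 23^1 * 53^1*127^1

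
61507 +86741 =148248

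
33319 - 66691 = -33372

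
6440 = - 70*( - 92 ) 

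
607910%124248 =110918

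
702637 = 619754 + 82883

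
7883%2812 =2259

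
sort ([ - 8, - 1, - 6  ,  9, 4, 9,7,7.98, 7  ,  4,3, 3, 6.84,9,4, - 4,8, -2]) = [ - 8, - 6, - 4, - 2, - 1 , 3, 3,4,4, 4,6.84, 7,7, 7.98 , 8,  9, 9, 9] 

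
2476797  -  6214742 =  - 3737945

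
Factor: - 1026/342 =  - 3 = - 3^1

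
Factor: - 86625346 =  - 2^1*31^1*1069^1*1307^1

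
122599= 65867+56732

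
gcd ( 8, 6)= 2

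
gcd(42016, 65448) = 808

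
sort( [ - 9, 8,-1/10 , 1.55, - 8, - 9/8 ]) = [-9, - 8,- 9/8, - 1/10, 1.55  ,  8 ]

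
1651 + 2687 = 4338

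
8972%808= 84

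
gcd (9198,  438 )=438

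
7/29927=7/29927= 0.00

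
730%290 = 150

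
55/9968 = 55/9968=0.01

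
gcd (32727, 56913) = 3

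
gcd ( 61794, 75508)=2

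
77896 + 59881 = 137777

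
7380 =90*82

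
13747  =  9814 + 3933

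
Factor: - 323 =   -  17^1*19^1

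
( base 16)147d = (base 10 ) 5245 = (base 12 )3051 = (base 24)92D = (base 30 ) 5op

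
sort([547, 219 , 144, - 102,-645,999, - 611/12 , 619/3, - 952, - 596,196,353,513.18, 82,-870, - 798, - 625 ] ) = [-952, - 870, - 798, - 645, - 625, - 596, - 102,-611/12,82, 144, 196,619/3, 219, 353, 513.18, 547, 999 ]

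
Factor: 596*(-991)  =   - 2^2*149^1 * 991^1 = - 590636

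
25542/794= 32 + 67/397 = 32.17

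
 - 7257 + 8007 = 750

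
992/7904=31/247 = 0.13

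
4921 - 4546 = 375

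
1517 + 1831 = 3348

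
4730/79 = 4730/79=59.87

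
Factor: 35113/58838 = 37/62 = 2^ ( - 1) * 31^( - 1 )*37^1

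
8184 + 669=8853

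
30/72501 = 10/24167 = 0.00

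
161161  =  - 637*( - 253)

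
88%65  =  23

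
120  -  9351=-9231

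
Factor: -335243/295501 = - 461^ ( - 1) * 523^1  =  - 523/461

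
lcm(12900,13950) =1199700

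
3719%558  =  371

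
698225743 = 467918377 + 230307366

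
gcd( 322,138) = 46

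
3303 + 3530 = 6833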